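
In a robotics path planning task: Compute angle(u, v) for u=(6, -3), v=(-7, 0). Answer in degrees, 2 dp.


u.v = -42, |u| = sqrt(45) = 6.7082, |v| = sqrt(49) = 7
cos(theta) = u.v/(|u||v|) = -42/sqrt(2205) = -0.894427
theta = acos(-0.894427) = 153.43 degrees

153.43 degrees


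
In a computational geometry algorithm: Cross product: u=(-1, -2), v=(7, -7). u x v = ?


u x v = u_x*v_y - u_y*v_x = (-1)*(-7) - (-2)*7
= 7 - (-14) = 21

21


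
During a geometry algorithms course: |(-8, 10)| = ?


|u| = sqrt((-8)^2 + 10^2) = sqrt(164) = 12.8062

12.8062


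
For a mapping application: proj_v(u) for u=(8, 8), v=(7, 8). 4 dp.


u.v = 120, |v| = sqrt(113) = 10.6301
Scalar projection = u.v / |v| = 120 / sqrt(113) = 11.2887

11.2887


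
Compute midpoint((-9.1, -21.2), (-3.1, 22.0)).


M = (((-9.1)+(-3.1))/2, ((-21.2)+22)/2)
= (-6.1, 0.4)

(-6.1, 0.4)


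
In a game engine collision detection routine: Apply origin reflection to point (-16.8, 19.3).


Reflection over origin: (x,y) -> (-x,-y)
(-16.8, 19.3) -> (16.8, -19.3)

(16.8, -19.3)


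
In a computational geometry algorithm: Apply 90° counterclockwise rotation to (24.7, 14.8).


90° CCW: (x,y) -> (-y, x)
(24.7,14.8) -> (-14.8, 24.7)

(-14.8, 24.7)


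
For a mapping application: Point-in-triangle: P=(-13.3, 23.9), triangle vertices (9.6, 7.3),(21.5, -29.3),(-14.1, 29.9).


Cross products: AB x AP = -640.6, BC x BP = 166.24, CA x CP = -124.12
All same sign? no

No, outside


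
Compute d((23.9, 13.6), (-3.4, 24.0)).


dx=-27.3, dy=10.4
d^2 = (-27.3)^2 + 10.4^2 = 853.45
d = sqrt(853.45) = 29.2139

29.2139


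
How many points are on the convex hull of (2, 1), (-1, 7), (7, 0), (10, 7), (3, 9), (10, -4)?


Convex hull vertices (CCW): (-1, 7), (2, 1), (10, -4), (10, 7), (3, 9)
Count = 5

5


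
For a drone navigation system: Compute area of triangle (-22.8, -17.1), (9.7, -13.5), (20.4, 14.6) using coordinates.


Area = |x_A(y_B-y_C) + x_B(y_C-y_A) + x_C(y_A-y_B)|/2
= |640.68 + 307.49 + (-73.44)|/2
= 874.73/2 = 437.365

437.365


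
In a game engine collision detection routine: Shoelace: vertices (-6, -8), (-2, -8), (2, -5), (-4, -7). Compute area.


Shoelace sum: ((-6)*(-8) - (-2)*(-8)) + ((-2)*(-5) - 2*(-8)) + (2*(-7) - (-4)*(-5)) + ((-4)*(-8) - (-6)*(-7))
= 14
Area = |14|/2 = 7

7


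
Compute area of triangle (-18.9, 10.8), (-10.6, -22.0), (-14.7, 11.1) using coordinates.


Area = |x_A(y_B-y_C) + x_B(y_C-y_A) + x_C(y_A-y_B)|/2
= |625.59 + (-3.18) + (-482.16)|/2
= 140.25/2 = 70.125

70.125


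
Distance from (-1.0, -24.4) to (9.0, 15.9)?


dx=10, dy=40.3
d^2 = 10^2 + 40.3^2 = 1724.09
d = sqrt(1724.09) = 41.5222

41.5222


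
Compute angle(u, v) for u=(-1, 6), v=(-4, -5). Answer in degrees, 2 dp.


u.v = -26, |u| = sqrt(37) = 6.0828, |v| = sqrt(41) = 6.4031
cos(theta) = u.v/(|u||v|) = -26/sqrt(1517) = -0.667545
theta = acos(-0.667545) = 131.88 degrees

131.88 degrees


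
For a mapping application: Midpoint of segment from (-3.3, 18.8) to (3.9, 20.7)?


M = (((-3.3)+3.9)/2, (18.8+20.7)/2)
= (0.3, 19.75)

(0.3, 19.75)


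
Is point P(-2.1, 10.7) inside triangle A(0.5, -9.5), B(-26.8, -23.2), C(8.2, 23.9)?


Cross products: AB x AP = -587.08, BC x BP = 23.13, CA x CP = -242.38
All same sign? no

No, outside


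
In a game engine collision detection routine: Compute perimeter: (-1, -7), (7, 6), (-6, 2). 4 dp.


Sides: (-1, -7)->(7, 6): sqrt(233) = 15.264338, (7, 6)->(-6, 2): sqrt(185) = 13.601471, (-6, 2)->(-1, -7): sqrt(106) = 10.29563
Sum = 39.161439
Perimeter = 39.1614

39.1614


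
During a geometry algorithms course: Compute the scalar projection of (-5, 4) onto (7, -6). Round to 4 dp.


u.v = -59, |v| = sqrt(85) = 9.2195
Scalar projection = u.v / |v| = -59 / sqrt(85) = -6.3994

-6.3994


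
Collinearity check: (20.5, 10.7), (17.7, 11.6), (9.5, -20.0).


Cross product: (17.7-20.5)*((-20)-10.7) - (11.6-10.7)*(9.5-20.5)
= 95.86

No, not collinear


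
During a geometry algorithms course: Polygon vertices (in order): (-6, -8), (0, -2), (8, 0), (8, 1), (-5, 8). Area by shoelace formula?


Shoelace sum: ((-6)*(-2) - 0*(-8)) + (0*0 - 8*(-2)) + (8*1 - 8*0) + (8*8 - (-5)*1) + ((-5)*(-8) - (-6)*8)
= 193
Area = |193|/2 = 96.5

96.5


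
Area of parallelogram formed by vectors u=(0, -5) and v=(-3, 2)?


|u x v| = |0*2 - (-5)*(-3)|
= |0 - 15| = 15

15


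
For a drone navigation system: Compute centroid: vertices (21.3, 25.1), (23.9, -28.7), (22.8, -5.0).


Centroid = ((x_A+x_B+x_C)/3, (y_A+y_B+y_C)/3)
= ((21.3+23.9+22.8)/3, (25.1+(-28.7)+(-5))/3)
= (22.6667, -2.8667)

(22.6667, -2.8667)


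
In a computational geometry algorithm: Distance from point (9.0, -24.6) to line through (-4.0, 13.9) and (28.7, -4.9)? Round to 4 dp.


|cross product| = 1014.55
|line direction| = sqrt(1422.73) = 37.7191
Distance = 1014.55/sqrt(1422.73) = 26.8975

26.8975


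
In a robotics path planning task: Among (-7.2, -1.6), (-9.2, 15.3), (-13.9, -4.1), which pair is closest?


d(P0,P1) = 17.0179, d(P0,P2) = 7.1512, d(P1,P2) = 19.9612
Closest: P0 and P2

Closest pair: (-7.2, -1.6) and (-13.9, -4.1), distance = 7.1512


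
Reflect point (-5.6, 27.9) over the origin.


Reflection over origin: (x,y) -> (-x,-y)
(-5.6, 27.9) -> (5.6, -27.9)

(5.6, -27.9)


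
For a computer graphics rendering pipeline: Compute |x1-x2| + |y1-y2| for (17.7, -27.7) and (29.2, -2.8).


|17.7-29.2| + |(-27.7)-(-2.8)| = 11.5 + 24.9 = 36.4

36.4


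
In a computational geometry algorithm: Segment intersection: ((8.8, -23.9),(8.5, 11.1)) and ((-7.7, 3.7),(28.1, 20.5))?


Cross products: d1=-1265.28, d2=-7.24, d3=569.22, d4=-688.82
d1*d2 < 0 and d3*d4 < 0? no

No, they don't intersect


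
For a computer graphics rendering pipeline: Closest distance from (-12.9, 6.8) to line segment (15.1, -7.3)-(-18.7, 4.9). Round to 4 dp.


Project P onto AB: t = 0.8661 (clamped to [0,1])
Closest point on segment: (-14.1753, 3.2668)
Distance: 3.7563

3.7563


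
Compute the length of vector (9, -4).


|u| = sqrt(9^2 + (-4)^2) = sqrt(97) = 9.8489

9.8489


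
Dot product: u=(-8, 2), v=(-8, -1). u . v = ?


u . v = u_x*v_x + u_y*v_y = (-8)*(-8) + 2*(-1)
= 64 + (-2) = 62

62


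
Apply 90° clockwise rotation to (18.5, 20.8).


90° CW: (x,y) -> (y, -x)
(18.5,20.8) -> (20.8, -18.5)

(20.8, -18.5)


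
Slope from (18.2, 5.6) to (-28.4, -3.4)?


slope = (y2-y1)/(x2-x1) = ((-3.4)-5.6)/((-28.4)-18.2) = (-9)/(-46.6) = 0.1931

0.1931


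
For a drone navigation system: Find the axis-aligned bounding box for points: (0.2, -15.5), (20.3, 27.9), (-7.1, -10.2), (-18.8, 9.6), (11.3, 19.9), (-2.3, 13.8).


x range: [-18.8, 20.3]
y range: [-15.5, 27.9]
Bounding box: (-18.8,-15.5) to (20.3,27.9)

(-18.8,-15.5) to (20.3,27.9)


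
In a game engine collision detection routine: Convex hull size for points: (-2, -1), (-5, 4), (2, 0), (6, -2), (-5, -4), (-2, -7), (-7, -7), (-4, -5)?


Convex hull vertices (CCW): (-7, -7), (-2, -7), (6, -2), (-5, 4)
Count = 4

4


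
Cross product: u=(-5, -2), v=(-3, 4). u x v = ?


u x v = u_x*v_y - u_y*v_x = (-5)*4 - (-2)*(-3)
= (-20) - 6 = -26

-26


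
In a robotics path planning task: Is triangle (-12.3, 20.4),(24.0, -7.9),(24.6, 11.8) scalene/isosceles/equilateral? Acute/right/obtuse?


Side lengths squared: AB^2=2118.58, BC^2=388.45, CA^2=1435.57
Sorted: [388.45, 1435.57, 2118.58]
By sides: Scalene, By angles: Obtuse

Scalene, Obtuse


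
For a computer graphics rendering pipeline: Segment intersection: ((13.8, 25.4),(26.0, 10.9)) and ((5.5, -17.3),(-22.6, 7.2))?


Cross products: d1=-1403.22, d2=-1294.67, d3=-641.29, d4=-749.84
d1*d2 < 0 and d3*d4 < 0? no

No, they don't intersect


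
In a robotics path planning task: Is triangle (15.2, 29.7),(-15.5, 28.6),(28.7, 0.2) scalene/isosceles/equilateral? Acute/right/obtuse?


Side lengths squared: AB^2=943.7, BC^2=2760.2, CA^2=1052.5
Sorted: [943.7, 1052.5, 2760.2]
By sides: Scalene, By angles: Obtuse

Scalene, Obtuse


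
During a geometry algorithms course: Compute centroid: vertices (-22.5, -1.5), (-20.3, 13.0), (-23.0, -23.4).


Centroid = ((x_A+x_B+x_C)/3, (y_A+y_B+y_C)/3)
= (((-22.5)+(-20.3)+(-23))/3, ((-1.5)+13+(-23.4))/3)
= (-21.9333, -3.9667)

(-21.9333, -3.9667)


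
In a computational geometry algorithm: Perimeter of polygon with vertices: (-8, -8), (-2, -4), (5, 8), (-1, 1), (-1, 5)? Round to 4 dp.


Sides: (-8, -8)->(-2, -4): sqrt(52) = 7.211103, (-2, -4)->(5, 8): sqrt(193) = 13.892444, (5, 8)->(-1, 1): sqrt(85) = 9.219544, (-1, 1)->(-1, 5): sqrt(16) = 4, (-1, 5)->(-8, -8): sqrt(218) = 14.764823
Sum = 49.087914
Perimeter = 49.0879

49.0879


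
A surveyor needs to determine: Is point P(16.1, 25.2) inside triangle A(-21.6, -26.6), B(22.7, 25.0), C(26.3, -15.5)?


Cross products: AB x AP = 349.42, BC x BP = -266.58, CA x CP = -2062.75
All same sign? no

No, outside


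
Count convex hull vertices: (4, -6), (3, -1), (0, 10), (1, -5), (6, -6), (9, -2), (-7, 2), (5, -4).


Convex hull vertices (CCW): (-7, 2), (1, -5), (4, -6), (6, -6), (9, -2), (0, 10)
Count = 6

6


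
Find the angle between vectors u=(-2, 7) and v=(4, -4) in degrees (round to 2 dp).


u.v = -36, |u| = sqrt(53) = 7.2801, |v| = sqrt(32) = 5.6569
cos(theta) = u.v/(|u||v|) = -36/sqrt(1696) = -0.874157
theta = acos(-0.874157) = 150.95 degrees

150.95 degrees


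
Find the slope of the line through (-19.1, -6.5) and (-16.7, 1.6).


slope = (y2-y1)/(x2-x1) = (1.6-(-6.5))/((-16.7)-(-19.1)) = 8.1/2.4 = 3.375

3.375


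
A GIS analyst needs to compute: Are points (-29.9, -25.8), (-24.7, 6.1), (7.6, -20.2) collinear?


Cross product: ((-24.7)-(-29.9))*((-20.2)-(-25.8)) - (6.1-(-25.8))*(7.6-(-29.9))
= -1167.13

No, not collinear


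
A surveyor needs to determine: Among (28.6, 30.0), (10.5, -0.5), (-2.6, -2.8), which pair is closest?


d(P0,P1) = 35.4663, d(P0,P2) = 45.269, d(P1,P2) = 13.3004
Closest: P1 and P2

Closest pair: (10.5, -0.5) and (-2.6, -2.8), distance = 13.3004


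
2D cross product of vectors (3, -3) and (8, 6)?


u x v = u_x*v_y - u_y*v_x = 3*6 - (-3)*8
= 18 - (-24) = 42

42


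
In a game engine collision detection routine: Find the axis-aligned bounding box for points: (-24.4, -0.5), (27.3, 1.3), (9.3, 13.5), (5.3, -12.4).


x range: [-24.4, 27.3]
y range: [-12.4, 13.5]
Bounding box: (-24.4,-12.4) to (27.3,13.5)

(-24.4,-12.4) to (27.3,13.5)


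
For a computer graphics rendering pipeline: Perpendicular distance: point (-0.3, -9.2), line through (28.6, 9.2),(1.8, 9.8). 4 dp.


|cross product| = 510.46
|line direction| = sqrt(718.6) = 26.8067
Distance = 510.46/sqrt(718.6) = 19.0422

19.0422


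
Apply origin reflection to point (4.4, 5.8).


Reflection over origin: (x,y) -> (-x,-y)
(4.4, 5.8) -> (-4.4, -5.8)

(-4.4, -5.8)


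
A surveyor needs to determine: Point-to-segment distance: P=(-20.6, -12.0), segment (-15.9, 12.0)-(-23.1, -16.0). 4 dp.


Project P onto AB: t = 0.8445 (clamped to [0,1])
Closest point on segment: (-21.9802, -11.6451)
Distance: 1.4251

1.4251


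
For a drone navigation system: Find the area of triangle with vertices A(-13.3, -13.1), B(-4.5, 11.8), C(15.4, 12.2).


Area = |x_A(y_B-y_C) + x_B(y_C-y_A) + x_C(y_A-y_B)|/2
= |5.32 + (-113.85) + (-383.46)|/2
= 491.99/2 = 245.995

245.995


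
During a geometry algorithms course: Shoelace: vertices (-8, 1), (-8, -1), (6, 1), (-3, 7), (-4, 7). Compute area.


Shoelace sum: ((-8)*(-1) - (-8)*1) + ((-8)*1 - 6*(-1)) + (6*7 - (-3)*1) + ((-3)*7 - (-4)*7) + ((-4)*1 - (-8)*7)
= 118
Area = |118|/2 = 59

59


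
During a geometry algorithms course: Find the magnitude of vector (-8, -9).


|u| = sqrt((-8)^2 + (-9)^2) = sqrt(145) = 12.0416

12.0416


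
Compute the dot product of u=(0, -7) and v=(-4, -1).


u . v = u_x*v_x + u_y*v_y = 0*(-4) + (-7)*(-1)
= 0 + 7 = 7

7


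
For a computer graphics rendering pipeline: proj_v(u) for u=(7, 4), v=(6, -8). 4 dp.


u.v = 10, |v| = sqrt(100) = 10
Scalar projection = u.v / |v| = 10 / sqrt(100) = 1

1


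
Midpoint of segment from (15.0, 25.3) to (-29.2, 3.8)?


M = ((15+(-29.2))/2, (25.3+3.8)/2)
= (-7.1, 14.55)

(-7.1, 14.55)


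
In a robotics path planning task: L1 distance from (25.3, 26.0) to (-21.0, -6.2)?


|25.3-(-21)| + |26-(-6.2)| = 46.3 + 32.2 = 78.5

78.5


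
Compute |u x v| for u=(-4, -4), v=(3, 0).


|u x v| = |(-4)*0 - (-4)*3|
= |0 - (-12)| = 12

12


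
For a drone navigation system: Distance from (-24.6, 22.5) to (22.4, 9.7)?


dx=47, dy=-12.8
d^2 = 47^2 + (-12.8)^2 = 2372.84
d = sqrt(2372.84) = 48.7118

48.7118


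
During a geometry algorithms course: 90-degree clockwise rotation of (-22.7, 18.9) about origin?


90° CW: (x,y) -> (y, -x)
(-22.7,18.9) -> (18.9, 22.7)

(18.9, 22.7)


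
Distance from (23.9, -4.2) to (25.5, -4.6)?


dx=1.6, dy=-0.4
d^2 = 1.6^2 + (-0.4)^2 = 2.72
d = sqrt(2.72) = 1.6492

1.6492


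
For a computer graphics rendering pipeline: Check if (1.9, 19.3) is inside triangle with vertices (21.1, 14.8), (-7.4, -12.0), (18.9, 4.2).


Cross products: AB x AP = -642.81, BC x BP = 672.53, CA x CP = 213.42
All same sign? no

No, outside


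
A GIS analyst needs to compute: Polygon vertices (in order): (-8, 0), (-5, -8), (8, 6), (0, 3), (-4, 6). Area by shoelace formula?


Shoelace sum: ((-8)*(-8) - (-5)*0) + ((-5)*6 - 8*(-8)) + (8*3 - 0*6) + (0*6 - (-4)*3) + ((-4)*0 - (-8)*6)
= 182
Area = |182|/2 = 91

91


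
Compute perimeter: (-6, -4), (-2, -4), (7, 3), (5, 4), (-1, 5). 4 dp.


Sides: (-6, -4)->(-2, -4): sqrt(16) = 4, (-2, -4)->(7, 3): sqrt(130) = 11.401754, (7, 3)->(5, 4): sqrt(5) = 2.236068, (5, 4)->(-1, 5): sqrt(37) = 6.082763, (-1, 5)->(-6, -4): sqrt(106) = 10.29563
Sum = 34.016215
Perimeter = 34.0162

34.0162


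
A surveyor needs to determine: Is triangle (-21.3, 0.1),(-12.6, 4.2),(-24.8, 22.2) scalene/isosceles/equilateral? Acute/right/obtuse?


Side lengths squared: AB^2=92.5, BC^2=472.84, CA^2=500.66
Sorted: [92.5, 472.84, 500.66]
By sides: Scalene, By angles: Acute

Scalene, Acute


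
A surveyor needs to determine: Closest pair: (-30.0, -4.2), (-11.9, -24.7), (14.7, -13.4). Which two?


d(P0,P1) = 27.347, d(P0,P2) = 45.6369, d(P1,P2) = 28.9007
Closest: P0 and P1

Closest pair: (-30.0, -4.2) and (-11.9, -24.7), distance = 27.347


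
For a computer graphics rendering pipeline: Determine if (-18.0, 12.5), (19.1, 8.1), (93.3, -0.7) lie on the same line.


Cross product: (19.1-(-18))*((-0.7)-12.5) - (8.1-12.5)*(93.3-(-18))
= 0

Yes, collinear


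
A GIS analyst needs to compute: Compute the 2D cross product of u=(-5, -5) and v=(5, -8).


u x v = u_x*v_y - u_y*v_x = (-5)*(-8) - (-5)*5
= 40 - (-25) = 65

65


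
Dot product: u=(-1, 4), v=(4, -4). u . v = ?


u . v = u_x*v_x + u_y*v_y = (-1)*4 + 4*(-4)
= (-4) + (-16) = -20

-20


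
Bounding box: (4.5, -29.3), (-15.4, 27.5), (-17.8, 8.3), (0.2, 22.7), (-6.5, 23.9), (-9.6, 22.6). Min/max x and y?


x range: [-17.8, 4.5]
y range: [-29.3, 27.5]
Bounding box: (-17.8,-29.3) to (4.5,27.5)

(-17.8,-29.3) to (4.5,27.5)


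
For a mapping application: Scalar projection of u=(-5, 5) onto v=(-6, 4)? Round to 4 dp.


u.v = 50, |v| = sqrt(52) = 7.2111
Scalar projection = u.v / |v| = 50 / sqrt(52) = 6.9338

6.9338


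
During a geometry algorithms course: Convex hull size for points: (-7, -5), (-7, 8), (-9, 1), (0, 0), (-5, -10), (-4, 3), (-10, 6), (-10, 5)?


Convex hull vertices (CCW): (-10, 5), (-9, 1), (-7, -5), (-5, -10), (0, 0), (-7, 8), (-10, 6)
Count = 7

7


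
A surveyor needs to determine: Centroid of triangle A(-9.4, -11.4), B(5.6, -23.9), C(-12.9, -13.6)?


Centroid = ((x_A+x_B+x_C)/3, (y_A+y_B+y_C)/3)
= (((-9.4)+5.6+(-12.9))/3, ((-11.4)+(-23.9)+(-13.6))/3)
= (-5.5667, -16.3)

(-5.5667, -16.3)


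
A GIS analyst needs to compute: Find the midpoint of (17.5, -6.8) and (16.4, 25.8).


M = ((17.5+16.4)/2, ((-6.8)+25.8)/2)
= (16.95, 9.5)

(16.95, 9.5)


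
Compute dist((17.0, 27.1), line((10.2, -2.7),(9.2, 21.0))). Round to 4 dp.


|cross product| = 190.96
|line direction| = sqrt(562.69) = 23.7211
Distance = 190.96/sqrt(562.69) = 8.0502

8.0502


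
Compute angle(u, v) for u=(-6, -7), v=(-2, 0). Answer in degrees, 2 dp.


u.v = 12, |u| = sqrt(85) = 9.2195, |v| = sqrt(4) = 2
cos(theta) = u.v/(|u||v|) = 12/sqrt(340) = 0.650791
theta = acos(0.650791) = 49.4 degrees

49.4 degrees


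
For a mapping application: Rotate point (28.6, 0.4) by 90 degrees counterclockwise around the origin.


90° CCW: (x,y) -> (-y, x)
(28.6,0.4) -> (-0.4, 28.6)

(-0.4, 28.6)


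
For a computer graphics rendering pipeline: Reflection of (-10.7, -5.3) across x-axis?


Reflection over x-axis: (x,y) -> (x,-y)
(-10.7, -5.3) -> (-10.7, 5.3)

(-10.7, 5.3)


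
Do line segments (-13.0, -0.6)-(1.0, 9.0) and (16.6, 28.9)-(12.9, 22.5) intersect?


Cross products: d1=-80.29, d2=-26.21, d3=128.84, d4=74.76
d1*d2 < 0 and d3*d4 < 0? no

No, they don't intersect


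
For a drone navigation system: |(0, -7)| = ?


|u| = sqrt(0^2 + (-7)^2) = sqrt(49) = 7

7


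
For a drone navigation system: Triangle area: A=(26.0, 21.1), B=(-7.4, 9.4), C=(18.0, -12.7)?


Area = |x_A(y_B-y_C) + x_B(y_C-y_A) + x_C(y_A-y_B)|/2
= |574.6 + 250.12 + 210.6|/2
= 1035.32/2 = 517.66

517.66


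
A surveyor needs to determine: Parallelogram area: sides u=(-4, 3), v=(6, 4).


|u x v| = |(-4)*4 - 3*6|
= |(-16) - 18| = 34

34


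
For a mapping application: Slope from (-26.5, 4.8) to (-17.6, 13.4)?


slope = (y2-y1)/(x2-x1) = (13.4-4.8)/((-17.6)-(-26.5)) = 8.6/8.9 = 0.9663

0.9663


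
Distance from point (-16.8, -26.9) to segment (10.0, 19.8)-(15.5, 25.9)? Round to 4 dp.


Project P onto AB: t = 0 (clamped to [0,1])
Closest point on segment: (10, 19.8)
Distance: 53.8436

53.8436


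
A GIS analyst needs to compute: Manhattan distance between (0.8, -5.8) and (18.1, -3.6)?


|0.8-18.1| + |(-5.8)-(-3.6)| = 17.3 + 2.2 = 19.5

19.5


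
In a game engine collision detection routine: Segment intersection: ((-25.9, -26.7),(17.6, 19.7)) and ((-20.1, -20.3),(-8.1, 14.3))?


Cross products: d1=123.88, d2=-824.42, d3=9.28, d4=957.58
d1*d2 < 0 and d3*d4 < 0? no

No, they don't intersect


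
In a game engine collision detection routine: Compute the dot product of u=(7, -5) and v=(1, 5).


u . v = u_x*v_x + u_y*v_y = 7*1 + (-5)*5
= 7 + (-25) = -18

-18


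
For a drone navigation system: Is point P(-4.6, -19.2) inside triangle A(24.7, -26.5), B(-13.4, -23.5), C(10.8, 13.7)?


Cross products: AB x AP = -190.23, BC x BP = -223.3, CA x CP = -1076.39
All same sign? yes

Yes, inside


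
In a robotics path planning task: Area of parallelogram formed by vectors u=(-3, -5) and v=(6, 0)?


|u x v| = |(-3)*0 - (-5)*6|
= |0 - (-30)| = 30

30


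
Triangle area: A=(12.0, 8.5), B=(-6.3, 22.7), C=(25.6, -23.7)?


Area = |x_A(y_B-y_C) + x_B(y_C-y_A) + x_C(y_A-y_B)|/2
= |556.8 + 202.86 + (-363.52)|/2
= 396.14/2 = 198.07

198.07


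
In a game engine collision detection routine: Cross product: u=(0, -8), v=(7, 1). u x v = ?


u x v = u_x*v_y - u_y*v_x = 0*1 - (-8)*7
= 0 - (-56) = 56

56


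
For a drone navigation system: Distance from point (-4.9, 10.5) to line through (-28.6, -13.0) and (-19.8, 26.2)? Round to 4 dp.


|cross product| = 722.24
|line direction| = sqrt(1614.08) = 40.1756
Distance = 722.24/sqrt(1614.08) = 17.9771

17.9771


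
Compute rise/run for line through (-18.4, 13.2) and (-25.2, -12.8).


slope = (y2-y1)/(x2-x1) = ((-12.8)-13.2)/((-25.2)-(-18.4)) = (-26)/(-6.8) = 3.8235

3.8235


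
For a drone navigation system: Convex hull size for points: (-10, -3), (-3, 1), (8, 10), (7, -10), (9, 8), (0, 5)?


Convex hull vertices (CCW): (-10, -3), (7, -10), (9, 8), (8, 10), (0, 5)
Count = 5

5


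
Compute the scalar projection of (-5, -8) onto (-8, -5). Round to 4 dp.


u.v = 80, |v| = sqrt(89) = 9.434
Scalar projection = u.v / |v| = 80 / sqrt(89) = 8.48

8.48


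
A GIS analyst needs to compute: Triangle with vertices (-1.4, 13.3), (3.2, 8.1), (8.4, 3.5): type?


Side lengths squared: AB^2=48.2, BC^2=48.2, CA^2=192.08
Sorted: [48.2, 48.2, 192.08]
By sides: Isosceles, By angles: Obtuse

Isosceles, Obtuse


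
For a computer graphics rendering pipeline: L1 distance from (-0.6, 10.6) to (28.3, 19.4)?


|(-0.6)-28.3| + |10.6-19.4| = 28.9 + 8.8 = 37.7

37.7


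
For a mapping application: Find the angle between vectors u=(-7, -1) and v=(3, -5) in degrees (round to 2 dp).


u.v = -16, |u| = sqrt(50) = 7.0711, |v| = sqrt(34) = 5.831
cos(theta) = u.v/(|u||v|) = -16/sqrt(1700) = -0.388057
theta = acos(-0.388057) = 112.83 degrees

112.83 degrees


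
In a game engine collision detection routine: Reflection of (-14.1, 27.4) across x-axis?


Reflection over x-axis: (x,y) -> (x,-y)
(-14.1, 27.4) -> (-14.1, -27.4)

(-14.1, -27.4)


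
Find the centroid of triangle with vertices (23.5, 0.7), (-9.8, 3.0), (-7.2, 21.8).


Centroid = ((x_A+x_B+x_C)/3, (y_A+y_B+y_C)/3)
= ((23.5+(-9.8)+(-7.2))/3, (0.7+3+21.8)/3)
= (2.1667, 8.5)

(2.1667, 8.5)


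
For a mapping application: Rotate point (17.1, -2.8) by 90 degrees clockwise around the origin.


90° CW: (x,y) -> (y, -x)
(17.1,-2.8) -> (-2.8, -17.1)

(-2.8, -17.1)


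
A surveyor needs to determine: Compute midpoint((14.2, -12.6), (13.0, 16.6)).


M = ((14.2+13)/2, ((-12.6)+16.6)/2)
= (13.6, 2)

(13.6, 2)


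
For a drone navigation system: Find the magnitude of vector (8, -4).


|u| = sqrt(8^2 + (-4)^2) = sqrt(80) = 8.9443

8.9443


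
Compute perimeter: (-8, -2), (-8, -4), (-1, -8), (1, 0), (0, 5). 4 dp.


Sides: (-8, -2)->(-8, -4): sqrt(4) = 2, (-8, -4)->(-1, -8): sqrt(65) = 8.062258, (-1, -8)->(1, 0): sqrt(68) = 8.246211, (1, 0)->(0, 5): sqrt(26) = 5.09902, (0, 5)->(-8, -2): sqrt(113) = 10.630146
Sum = 34.037635
Perimeter = 34.0376

34.0376


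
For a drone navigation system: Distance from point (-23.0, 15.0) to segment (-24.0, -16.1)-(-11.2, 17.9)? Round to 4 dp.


Project P onto AB: t = 0.8109 (clamped to [0,1])
Closest point on segment: (-13.621, 11.4691)
Distance: 10.0216

10.0216


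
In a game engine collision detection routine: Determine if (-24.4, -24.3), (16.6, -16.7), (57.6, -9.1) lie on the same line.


Cross product: (16.6-(-24.4))*((-9.1)-(-24.3)) - ((-16.7)-(-24.3))*(57.6-(-24.4))
= 0

Yes, collinear


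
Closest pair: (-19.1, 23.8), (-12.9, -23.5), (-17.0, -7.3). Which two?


d(P0,P1) = 47.7046, d(P0,P2) = 31.1708, d(P1,P2) = 16.7108
Closest: P1 and P2

Closest pair: (-12.9, -23.5) and (-17.0, -7.3), distance = 16.7108


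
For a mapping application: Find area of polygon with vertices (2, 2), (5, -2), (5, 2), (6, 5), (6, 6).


Shoelace sum: (2*(-2) - 5*2) + (5*2 - 5*(-2)) + (5*5 - 6*2) + (6*6 - 6*5) + (6*2 - 2*6)
= 25
Area = |25|/2 = 12.5

12.5


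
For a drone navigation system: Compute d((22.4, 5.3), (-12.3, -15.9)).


dx=-34.7, dy=-21.2
d^2 = (-34.7)^2 + (-21.2)^2 = 1653.53
d = sqrt(1653.53) = 40.6636

40.6636


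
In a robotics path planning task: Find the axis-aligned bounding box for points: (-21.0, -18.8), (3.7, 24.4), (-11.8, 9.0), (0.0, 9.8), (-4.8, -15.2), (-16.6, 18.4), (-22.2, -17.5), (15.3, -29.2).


x range: [-22.2, 15.3]
y range: [-29.2, 24.4]
Bounding box: (-22.2,-29.2) to (15.3,24.4)

(-22.2,-29.2) to (15.3,24.4)


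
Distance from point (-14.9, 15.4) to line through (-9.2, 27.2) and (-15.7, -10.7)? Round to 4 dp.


|cross product| = 139.33
|line direction| = sqrt(1478.66) = 38.4533
Distance = 139.33/sqrt(1478.66) = 3.6234

3.6234


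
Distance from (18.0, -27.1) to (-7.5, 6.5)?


dx=-25.5, dy=33.6
d^2 = (-25.5)^2 + 33.6^2 = 1779.21
d = sqrt(1779.21) = 42.1807

42.1807


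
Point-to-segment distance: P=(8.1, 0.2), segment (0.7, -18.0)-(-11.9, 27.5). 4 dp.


Project P onto AB: t = 0.3297 (clamped to [0,1])
Closest point on segment: (-3.454, -2.9996)
Distance: 11.9888

11.9888


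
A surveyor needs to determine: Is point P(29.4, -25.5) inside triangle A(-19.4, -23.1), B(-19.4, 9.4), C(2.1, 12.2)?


Cross products: AB x AP = -1586, BC x BP = -886.99, CA x CP = 1774.24
All same sign? no

No, outside


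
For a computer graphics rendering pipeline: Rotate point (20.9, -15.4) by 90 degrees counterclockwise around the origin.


90° CCW: (x,y) -> (-y, x)
(20.9,-15.4) -> (15.4, 20.9)

(15.4, 20.9)


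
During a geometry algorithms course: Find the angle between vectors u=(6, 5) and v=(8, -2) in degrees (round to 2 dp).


u.v = 38, |u| = sqrt(61) = 7.8102, |v| = sqrt(68) = 8.2462
cos(theta) = u.v/(|u||v|) = 38/sqrt(4148) = 0.590017
theta = acos(0.590017) = 53.84 degrees

53.84 degrees


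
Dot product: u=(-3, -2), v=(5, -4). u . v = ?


u . v = u_x*v_x + u_y*v_y = (-3)*5 + (-2)*(-4)
= (-15) + 8 = -7

-7


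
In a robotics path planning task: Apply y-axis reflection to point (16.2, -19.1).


Reflection over y-axis: (x,y) -> (-x,y)
(16.2, -19.1) -> (-16.2, -19.1)

(-16.2, -19.1)


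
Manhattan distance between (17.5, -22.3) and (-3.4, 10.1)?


|17.5-(-3.4)| + |(-22.3)-10.1| = 20.9 + 32.4 = 53.3

53.3


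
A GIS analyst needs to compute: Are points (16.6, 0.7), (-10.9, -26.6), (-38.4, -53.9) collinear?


Cross product: ((-10.9)-16.6)*((-53.9)-0.7) - ((-26.6)-0.7)*((-38.4)-16.6)
= 0

Yes, collinear


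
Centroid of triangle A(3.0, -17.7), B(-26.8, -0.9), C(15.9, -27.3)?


Centroid = ((x_A+x_B+x_C)/3, (y_A+y_B+y_C)/3)
= ((3+(-26.8)+15.9)/3, ((-17.7)+(-0.9)+(-27.3))/3)
= (-2.6333, -15.3)

(-2.6333, -15.3)


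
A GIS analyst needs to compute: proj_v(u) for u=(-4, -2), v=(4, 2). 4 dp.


u.v = -20, |v| = sqrt(20) = 4.4721
Scalar projection = u.v / |v| = -20 / sqrt(20) = -4.4721

-4.4721


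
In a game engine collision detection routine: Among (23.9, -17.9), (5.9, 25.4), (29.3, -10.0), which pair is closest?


d(P0,P1) = 46.8923, d(P0,P2) = 9.5692, d(P1,P2) = 42.4349
Closest: P0 and P2

Closest pair: (23.9, -17.9) and (29.3, -10.0), distance = 9.5692


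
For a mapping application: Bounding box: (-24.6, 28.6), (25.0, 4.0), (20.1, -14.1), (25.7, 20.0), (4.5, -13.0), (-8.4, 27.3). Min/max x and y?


x range: [-24.6, 25.7]
y range: [-14.1, 28.6]
Bounding box: (-24.6,-14.1) to (25.7,28.6)

(-24.6,-14.1) to (25.7,28.6)


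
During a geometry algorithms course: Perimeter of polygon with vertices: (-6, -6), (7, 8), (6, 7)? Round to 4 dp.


Sides: (-6, -6)->(7, 8): sqrt(365) = 19.104973, (7, 8)->(6, 7): sqrt(2) = 1.414214, (6, 7)->(-6, -6): sqrt(313) = 17.691806
Sum = 38.210993
Perimeter = 38.211

38.211


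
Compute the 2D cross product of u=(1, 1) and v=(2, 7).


u x v = u_x*v_y - u_y*v_x = 1*7 - 1*2
= 7 - 2 = 5

5


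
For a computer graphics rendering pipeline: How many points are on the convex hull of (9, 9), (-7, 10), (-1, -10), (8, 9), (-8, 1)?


Convex hull vertices (CCW): (-8, 1), (-1, -10), (9, 9), (-7, 10)
Count = 4

4


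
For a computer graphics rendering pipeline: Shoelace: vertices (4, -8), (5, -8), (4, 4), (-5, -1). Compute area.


Shoelace sum: (4*(-8) - 5*(-8)) + (5*4 - 4*(-8)) + (4*(-1) - (-5)*4) + ((-5)*(-8) - 4*(-1))
= 120
Area = |120|/2 = 60

60


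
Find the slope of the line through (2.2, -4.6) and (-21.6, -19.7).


slope = (y2-y1)/(x2-x1) = ((-19.7)-(-4.6))/((-21.6)-2.2) = (-15.1)/(-23.8) = 0.6345

0.6345


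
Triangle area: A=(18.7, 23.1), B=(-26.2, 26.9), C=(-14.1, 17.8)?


Area = |x_A(y_B-y_C) + x_B(y_C-y_A) + x_C(y_A-y_B)|/2
= |170.17 + 138.86 + 53.58|/2
= 362.61/2 = 181.305

181.305


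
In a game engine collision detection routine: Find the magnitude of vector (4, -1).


|u| = sqrt(4^2 + (-1)^2) = sqrt(17) = 4.1231

4.1231


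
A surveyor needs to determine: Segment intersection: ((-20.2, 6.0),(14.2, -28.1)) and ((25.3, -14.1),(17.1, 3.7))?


Cross products: d1=645.08, d2=312.38, d3=860.11, d4=1192.81
d1*d2 < 0 and d3*d4 < 0? no

No, they don't intersect


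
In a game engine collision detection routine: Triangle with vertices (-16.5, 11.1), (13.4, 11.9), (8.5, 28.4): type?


Side lengths squared: AB^2=894.65, BC^2=296.26, CA^2=924.29
Sorted: [296.26, 894.65, 924.29]
By sides: Scalene, By angles: Acute

Scalene, Acute


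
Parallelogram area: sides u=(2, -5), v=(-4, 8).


|u x v| = |2*8 - (-5)*(-4)|
= |16 - 20| = 4

4


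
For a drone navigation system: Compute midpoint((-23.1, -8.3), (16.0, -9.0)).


M = (((-23.1)+16)/2, ((-8.3)+(-9))/2)
= (-3.55, -8.65)

(-3.55, -8.65)


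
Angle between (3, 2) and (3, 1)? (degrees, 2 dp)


u.v = 11, |u| = sqrt(13) = 3.6056, |v| = sqrt(10) = 3.1623
cos(theta) = u.v/(|u||v|) = 11/sqrt(130) = 0.964764
theta = acos(0.964764) = 15.26 degrees

15.26 degrees


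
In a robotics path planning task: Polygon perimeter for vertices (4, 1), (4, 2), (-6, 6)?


Sides: (4, 1)->(4, 2): sqrt(1) = 1, (4, 2)->(-6, 6): sqrt(116) = 10.77033, (-6, 6)->(4, 1): sqrt(125) = 11.18034
Sum = 22.95067
Perimeter = 22.9507

22.9507


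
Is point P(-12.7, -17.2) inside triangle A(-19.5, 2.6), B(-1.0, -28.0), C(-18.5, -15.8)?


Cross products: AB x AP = -158.22, BC x BP = -46.26, CA x CP = -105.32
All same sign? yes

Yes, inside


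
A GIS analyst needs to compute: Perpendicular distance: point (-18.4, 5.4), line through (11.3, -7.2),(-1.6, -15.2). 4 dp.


|cross product| = 400.14
|line direction| = sqrt(230.41) = 15.1793
Distance = 400.14/sqrt(230.41) = 26.361

26.361


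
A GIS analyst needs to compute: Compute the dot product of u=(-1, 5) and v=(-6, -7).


u . v = u_x*v_x + u_y*v_y = (-1)*(-6) + 5*(-7)
= 6 + (-35) = -29

-29


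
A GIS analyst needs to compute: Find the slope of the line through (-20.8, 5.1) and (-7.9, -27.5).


slope = (y2-y1)/(x2-x1) = ((-27.5)-5.1)/((-7.9)-(-20.8)) = (-32.6)/12.9 = -2.5271

-2.5271


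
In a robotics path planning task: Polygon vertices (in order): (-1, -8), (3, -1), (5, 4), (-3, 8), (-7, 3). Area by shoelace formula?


Shoelace sum: ((-1)*(-1) - 3*(-8)) + (3*4 - 5*(-1)) + (5*8 - (-3)*4) + ((-3)*3 - (-7)*8) + ((-7)*(-8) - (-1)*3)
= 200
Area = |200|/2 = 100

100


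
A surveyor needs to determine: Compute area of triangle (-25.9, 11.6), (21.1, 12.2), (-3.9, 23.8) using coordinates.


Area = |x_A(y_B-y_C) + x_B(y_C-y_A) + x_C(y_A-y_B)|/2
= |300.44 + 257.42 + 2.34|/2
= 560.2/2 = 280.1

280.1


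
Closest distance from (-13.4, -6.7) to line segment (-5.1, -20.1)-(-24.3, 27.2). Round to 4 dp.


Project P onto AB: t = 0.3044 (clamped to [0,1])
Closest point on segment: (-10.944, -5.7031)
Distance: 2.6506

2.6506


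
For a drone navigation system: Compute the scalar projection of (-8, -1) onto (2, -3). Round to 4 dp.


u.v = -13, |v| = sqrt(13) = 3.6056
Scalar projection = u.v / |v| = -13 / sqrt(13) = -3.6056

-3.6056


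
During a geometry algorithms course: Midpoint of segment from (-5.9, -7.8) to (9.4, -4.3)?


M = (((-5.9)+9.4)/2, ((-7.8)+(-4.3))/2)
= (1.75, -6.05)

(1.75, -6.05)


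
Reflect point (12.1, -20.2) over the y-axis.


Reflection over y-axis: (x,y) -> (-x,y)
(12.1, -20.2) -> (-12.1, -20.2)

(-12.1, -20.2)


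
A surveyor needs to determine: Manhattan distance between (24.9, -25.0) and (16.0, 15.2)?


|24.9-16| + |(-25)-15.2| = 8.9 + 40.2 = 49.1

49.1


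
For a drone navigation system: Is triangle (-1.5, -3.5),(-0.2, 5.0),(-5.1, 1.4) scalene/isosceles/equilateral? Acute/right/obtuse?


Side lengths squared: AB^2=73.94, BC^2=36.97, CA^2=36.97
Sorted: [36.97, 36.97, 73.94]
By sides: Isosceles, By angles: Right

Isosceles, Right


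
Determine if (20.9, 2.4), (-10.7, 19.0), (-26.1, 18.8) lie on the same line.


Cross product: ((-10.7)-20.9)*(18.8-2.4) - (19-2.4)*((-26.1)-20.9)
= 261.96

No, not collinear


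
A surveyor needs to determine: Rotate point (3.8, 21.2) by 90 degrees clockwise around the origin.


90° CW: (x,y) -> (y, -x)
(3.8,21.2) -> (21.2, -3.8)

(21.2, -3.8)


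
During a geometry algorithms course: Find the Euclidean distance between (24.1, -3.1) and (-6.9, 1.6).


dx=-31, dy=4.7
d^2 = (-31)^2 + 4.7^2 = 983.09
d = sqrt(983.09) = 31.3543

31.3543


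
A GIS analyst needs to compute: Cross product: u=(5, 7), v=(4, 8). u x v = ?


u x v = u_x*v_y - u_y*v_x = 5*8 - 7*4
= 40 - 28 = 12

12


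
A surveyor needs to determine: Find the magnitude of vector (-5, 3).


|u| = sqrt((-5)^2 + 3^2) = sqrt(34) = 5.831

5.831


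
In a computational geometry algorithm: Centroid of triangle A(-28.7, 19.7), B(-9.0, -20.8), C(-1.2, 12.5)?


Centroid = ((x_A+x_B+x_C)/3, (y_A+y_B+y_C)/3)
= (((-28.7)+(-9)+(-1.2))/3, (19.7+(-20.8)+12.5)/3)
= (-12.9667, 3.8)

(-12.9667, 3.8)


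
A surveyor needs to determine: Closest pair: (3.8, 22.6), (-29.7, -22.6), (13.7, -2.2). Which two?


d(P0,P1) = 56.2609, d(P0,P2) = 26.703, d(P1,P2) = 47.9554
Closest: P0 and P2

Closest pair: (3.8, 22.6) and (13.7, -2.2), distance = 26.703


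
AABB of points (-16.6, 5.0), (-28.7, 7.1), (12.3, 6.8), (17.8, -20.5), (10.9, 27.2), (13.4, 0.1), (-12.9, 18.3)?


x range: [-28.7, 17.8]
y range: [-20.5, 27.2]
Bounding box: (-28.7,-20.5) to (17.8,27.2)

(-28.7,-20.5) to (17.8,27.2)


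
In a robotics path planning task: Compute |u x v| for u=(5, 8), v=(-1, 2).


|u x v| = |5*2 - 8*(-1)|
= |10 - (-8)| = 18

18


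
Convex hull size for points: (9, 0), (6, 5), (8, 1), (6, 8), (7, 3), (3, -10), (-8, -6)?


Convex hull vertices (CCW): (-8, -6), (3, -10), (9, 0), (6, 8)
Count = 4

4


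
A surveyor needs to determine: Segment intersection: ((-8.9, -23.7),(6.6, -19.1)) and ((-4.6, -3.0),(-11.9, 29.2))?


Cross products: d1=289.57, d2=-243.11, d3=301.07, d4=833.75
d1*d2 < 0 and d3*d4 < 0? no

No, they don't intersect


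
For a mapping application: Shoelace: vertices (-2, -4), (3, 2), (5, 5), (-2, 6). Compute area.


Shoelace sum: ((-2)*2 - 3*(-4)) + (3*5 - 5*2) + (5*6 - (-2)*5) + ((-2)*(-4) - (-2)*6)
= 73
Area = |73|/2 = 36.5

36.5


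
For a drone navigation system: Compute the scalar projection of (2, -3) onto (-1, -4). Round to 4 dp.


u.v = 10, |v| = sqrt(17) = 4.1231
Scalar projection = u.v / |v| = 10 / sqrt(17) = 2.4254

2.4254


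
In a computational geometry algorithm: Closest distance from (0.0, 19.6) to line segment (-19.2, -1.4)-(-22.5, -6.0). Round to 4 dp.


Project P onto AB: t = 0 (clamped to [0,1])
Closest point on segment: (-19.2, -1.4)
Distance: 28.4542

28.4542


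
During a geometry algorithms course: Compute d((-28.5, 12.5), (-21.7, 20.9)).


dx=6.8, dy=8.4
d^2 = 6.8^2 + 8.4^2 = 116.8
d = sqrt(116.8) = 10.8074

10.8074


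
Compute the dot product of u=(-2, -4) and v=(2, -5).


u . v = u_x*v_x + u_y*v_y = (-2)*2 + (-4)*(-5)
= (-4) + 20 = 16

16


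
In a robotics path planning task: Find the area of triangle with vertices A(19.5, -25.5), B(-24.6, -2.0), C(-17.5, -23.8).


Area = |x_A(y_B-y_C) + x_B(y_C-y_A) + x_C(y_A-y_B)|/2
= |425.1 + (-41.82) + 411.25|/2
= 794.53/2 = 397.265

397.265


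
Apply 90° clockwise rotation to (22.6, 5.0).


90° CW: (x,y) -> (y, -x)
(22.6,5) -> (5, -22.6)

(5, -22.6)


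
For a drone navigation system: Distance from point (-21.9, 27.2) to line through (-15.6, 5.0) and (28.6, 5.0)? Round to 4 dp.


|cross product| = 981.24
|line direction| = sqrt(1953.64) = 44.2
Distance = 981.24/sqrt(1953.64) = 22.2

22.2


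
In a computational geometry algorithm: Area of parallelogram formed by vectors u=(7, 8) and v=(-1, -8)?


|u x v| = |7*(-8) - 8*(-1)|
= |(-56) - (-8)| = 48

48


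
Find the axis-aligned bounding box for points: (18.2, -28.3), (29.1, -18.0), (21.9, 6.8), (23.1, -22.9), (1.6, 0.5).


x range: [1.6, 29.1]
y range: [-28.3, 6.8]
Bounding box: (1.6,-28.3) to (29.1,6.8)

(1.6,-28.3) to (29.1,6.8)


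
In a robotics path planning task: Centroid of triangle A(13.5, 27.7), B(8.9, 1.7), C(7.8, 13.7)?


Centroid = ((x_A+x_B+x_C)/3, (y_A+y_B+y_C)/3)
= ((13.5+8.9+7.8)/3, (27.7+1.7+13.7)/3)
= (10.0667, 14.3667)

(10.0667, 14.3667)


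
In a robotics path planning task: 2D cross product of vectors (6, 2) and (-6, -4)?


u x v = u_x*v_y - u_y*v_x = 6*(-4) - 2*(-6)
= (-24) - (-12) = -12

-12


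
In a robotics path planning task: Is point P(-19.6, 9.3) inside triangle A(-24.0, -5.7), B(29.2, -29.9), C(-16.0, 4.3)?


Cross products: AB x AP = 904.48, BC x BP = -102.88, CA x CP = -76
All same sign? no

No, outside


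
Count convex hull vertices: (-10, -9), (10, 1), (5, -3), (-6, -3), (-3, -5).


Convex hull vertices (CCW): (-10, -9), (5, -3), (10, 1), (-6, -3)
Count = 4

4


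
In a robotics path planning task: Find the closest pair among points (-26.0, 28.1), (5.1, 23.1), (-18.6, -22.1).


d(P0,P1) = 31.4994, d(P0,P2) = 50.7425, d(P1,P2) = 51.0366
Closest: P0 and P1

Closest pair: (-26.0, 28.1) and (5.1, 23.1), distance = 31.4994


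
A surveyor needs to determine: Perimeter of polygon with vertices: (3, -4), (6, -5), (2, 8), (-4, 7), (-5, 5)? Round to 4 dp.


Sides: (3, -4)->(6, -5): sqrt(10) = 3.162278, (6, -5)->(2, 8): sqrt(185) = 13.601471, (2, 8)->(-4, 7): sqrt(37) = 6.082763, (-4, 7)->(-5, 5): sqrt(5) = 2.236068, (-5, 5)->(3, -4): sqrt(145) = 12.041595
Sum = 37.124175
Perimeter = 37.1242

37.1242


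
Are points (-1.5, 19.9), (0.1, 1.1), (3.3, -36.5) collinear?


Cross product: (0.1-(-1.5))*((-36.5)-19.9) - (1.1-19.9)*(3.3-(-1.5))
= 0

Yes, collinear


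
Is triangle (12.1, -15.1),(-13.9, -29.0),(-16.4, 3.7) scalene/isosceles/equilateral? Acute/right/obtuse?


Side lengths squared: AB^2=869.21, BC^2=1075.54, CA^2=1165.69
Sorted: [869.21, 1075.54, 1165.69]
By sides: Scalene, By angles: Acute

Scalene, Acute


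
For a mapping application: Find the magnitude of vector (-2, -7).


|u| = sqrt((-2)^2 + (-7)^2) = sqrt(53) = 7.2801

7.2801


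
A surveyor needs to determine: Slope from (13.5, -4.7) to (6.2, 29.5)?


slope = (y2-y1)/(x2-x1) = (29.5-(-4.7))/(6.2-13.5) = 34.2/(-7.3) = -4.6849

-4.6849


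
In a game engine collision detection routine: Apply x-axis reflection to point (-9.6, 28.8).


Reflection over x-axis: (x,y) -> (x,-y)
(-9.6, 28.8) -> (-9.6, -28.8)

(-9.6, -28.8)


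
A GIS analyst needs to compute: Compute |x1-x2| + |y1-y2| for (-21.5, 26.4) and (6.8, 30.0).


|(-21.5)-6.8| + |26.4-30| = 28.3 + 3.6 = 31.9

31.9


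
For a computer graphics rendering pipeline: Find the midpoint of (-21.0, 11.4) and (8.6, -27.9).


M = (((-21)+8.6)/2, (11.4+(-27.9))/2)
= (-6.2, -8.25)

(-6.2, -8.25)


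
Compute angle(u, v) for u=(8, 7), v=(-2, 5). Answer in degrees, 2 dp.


u.v = 19, |u| = sqrt(113) = 10.6301, |v| = sqrt(29) = 5.3852
cos(theta) = u.v/(|u||v|) = 19/sqrt(3277) = 0.331906
theta = acos(0.331906) = 70.62 degrees

70.62 degrees


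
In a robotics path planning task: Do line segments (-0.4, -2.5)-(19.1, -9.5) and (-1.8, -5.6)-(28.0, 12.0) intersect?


Cross products: d1=67.74, d2=-484.06, d3=-70.25, d4=481.55
d1*d2 < 0 and d3*d4 < 0? yes

Yes, they intersect


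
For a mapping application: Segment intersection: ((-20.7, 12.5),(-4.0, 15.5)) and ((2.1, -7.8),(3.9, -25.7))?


Cross products: d1=-371.58, d2=-67.25, d3=-407.41, d4=-711.74
d1*d2 < 0 and d3*d4 < 0? no

No, they don't intersect


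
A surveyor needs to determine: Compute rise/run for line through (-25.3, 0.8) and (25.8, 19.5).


slope = (y2-y1)/(x2-x1) = (19.5-0.8)/(25.8-(-25.3)) = 18.7/51.1 = 0.3659

0.3659


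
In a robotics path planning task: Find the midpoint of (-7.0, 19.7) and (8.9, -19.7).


M = (((-7)+8.9)/2, (19.7+(-19.7))/2)
= (0.95, 0)

(0.95, 0)


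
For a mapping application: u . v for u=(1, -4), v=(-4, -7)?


u . v = u_x*v_x + u_y*v_y = 1*(-4) + (-4)*(-7)
= (-4) + 28 = 24

24
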